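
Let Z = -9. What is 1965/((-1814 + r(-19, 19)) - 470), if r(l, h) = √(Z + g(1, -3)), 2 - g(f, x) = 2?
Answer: -897612/1043333 - 1179*I/1043333 ≈ -0.86033 - 0.00113*I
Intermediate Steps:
g(f, x) = 0 (g(f, x) = 2 - 1*2 = 2 - 2 = 0)
r(l, h) = 3*I (r(l, h) = √(-9 + 0) = √(-9) = 3*I)
1965/((-1814 + r(-19, 19)) - 470) = 1965/((-1814 + 3*I) - 470) = 1965/(-2284 + 3*I) = 1965*((-2284 - 3*I)/5216665) = 393*(-2284 - 3*I)/1043333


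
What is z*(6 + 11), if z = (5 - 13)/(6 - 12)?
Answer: 68/3 ≈ 22.667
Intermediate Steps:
z = 4/3 (z = -8/(-6) = -8*(-⅙) = 4/3 ≈ 1.3333)
z*(6 + 11) = 4*(6 + 11)/3 = (4/3)*17 = 68/3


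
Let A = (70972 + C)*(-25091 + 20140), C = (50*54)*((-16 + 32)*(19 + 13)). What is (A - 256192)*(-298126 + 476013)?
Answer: -1280057234783068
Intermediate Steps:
C = 1382400 (C = 2700*(16*32) = 2700*512 = 1382400)
A = -7195644772 (A = (70972 + 1382400)*(-25091 + 20140) = 1453372*(-4951) = -7195644772)
(A - 256192)*(-298126 + 476013) = (-7195644772 - 256192)*(-298126 + 476013) = -7195900964*177887 = -1280057234783068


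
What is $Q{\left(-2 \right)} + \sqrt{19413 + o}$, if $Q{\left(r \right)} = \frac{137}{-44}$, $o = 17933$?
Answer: $- \frac{137}{44} + \sqrt{37346} \approx 190.14$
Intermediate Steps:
$Q{\left(r \right)} = - \frac{137}{44}$ ($Q{\left(r \right)} = 137 \left(- \frac{1}{44}\right) = - \frac{137}{44}$)
$Q{\left(-2 \right)} + \sqrt{19413 + o} = - \frac{137}{44} + \sqrt{19413 + 17933} = - \frac{137}{44} + \sqrt{37346}$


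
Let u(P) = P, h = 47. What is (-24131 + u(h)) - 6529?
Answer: -30613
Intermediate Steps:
(-24131 + u(h)) - 6529 = (-24131 + 47) - 6529 = -24084 - 6529 = -30613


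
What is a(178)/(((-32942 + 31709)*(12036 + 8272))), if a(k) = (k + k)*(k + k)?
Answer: -31684/6259941 ≈ -0.0050614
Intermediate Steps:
a(k) = 4*k**2 (a(k) = (2*k)*(2*k) = 4*k**2)
a(178)/(((-32942 + 31709)*(12036 + 8272))) = (4*178**2)/(((-32942 + 31709)*(12036 + 8272))) = (4*31684)/((-1233*20308)) = 126736/(-25039764) = 126736*(-1/25039764) = -31684/6259941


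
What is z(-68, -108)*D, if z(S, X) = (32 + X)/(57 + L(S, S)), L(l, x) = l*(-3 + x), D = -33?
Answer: 2508/4885 ≈ 0.51341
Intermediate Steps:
z(S, X) = (32 + X)/(57 + S*(-3 + S))
z(-68, -108)*D = ((32 - 108)/(57 - 68*(-3 - 68)))*(-33) = (-76/(57 - 68*(-71)))*(-33) = (-76/(57 + 4828))*(-33) = (-76/4885)*(-33) = ((1/4885)*(-76))*(-33) = -76/4885*(-33) = 2508/4885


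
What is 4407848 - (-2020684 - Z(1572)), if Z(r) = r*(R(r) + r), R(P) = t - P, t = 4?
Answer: 6434820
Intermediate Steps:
R(P) = 4 - P
Z(r) = 4*r (Z(r) = r*((4 - r) + r) = r*4 = 4*r)
4407848 - (-2020684 - Z(1572)) = 4407848 - (-2020684 - 4*1572) = 4407848 - (-2020684 - 1*6288) = 4407848 - (-2020684 - 6288) = 4407848 - 1*(-2026972) = 4407848 + 2026972 = 6434820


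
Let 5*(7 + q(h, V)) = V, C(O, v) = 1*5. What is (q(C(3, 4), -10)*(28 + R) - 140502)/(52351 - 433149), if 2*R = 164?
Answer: 70746/190399 ≈ 0.37157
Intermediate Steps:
C(O, v) = 5
q(h, V) = -7 + V/5
R = 82 (R = (½)*164 = 82)
(q(C(3, 4), -10)*(28 + R) - 140502)/(52351 - 433149) = ((-7 + (⅕)*(-10))*(28 + 82) - 140502)/(52351 - 433149) = ((-7 - 2)*110 - 140502)/(-380798) = (-9*110 - 140502)*(-1/380798) = (-990 - 140502)*(-1/380798) = -141492*(-1/380798) = 70746/190399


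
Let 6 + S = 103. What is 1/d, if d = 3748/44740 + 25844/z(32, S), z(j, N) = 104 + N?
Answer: 2248185/289253477 ≈ 0.0077724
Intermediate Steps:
S = 97 (S = -6 + 103 = 97)
d = 289253477/2248185 (d = 3748/44740 + 25844/(104 + 97) = 3748*(1/44740) + 25844/201 = 937/11185 + 25844*(1/201) = 937/11185 + 25844/201 = 289253477/2248185 ≈ 128.66)
1/d = 1/(289253477/2248185) = 2248185/289253477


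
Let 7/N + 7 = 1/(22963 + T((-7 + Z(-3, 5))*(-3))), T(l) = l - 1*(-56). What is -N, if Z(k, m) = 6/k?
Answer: 161322/161321 ≈ 1.0000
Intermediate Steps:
T(l) = 56 + l (T(l) = l + 56 = 56 + l)
N = -161322/161321 (N = 7/(-7 + 1/(22963 + (56 + (-7 + 6/(-3))*(-3)))) = 7/(-7 + 1/(22963 + (56 + (-7 + 6*(-1/3))*(-3)))) = 7/(-7 + 1/(22963 + (56 + (-7 - 2)*(-3)))) = 7/(-7 + 1/(22963 + (56 - 9*(-3)))) = 7/(-7 + 1/(22963 + (56 + 27))) = 7/(-7 + 1/(22963 + 83)) = 7/(-7 + 1/23046) = 7/(-161321/23046) = 7*(-23046/161321) = -161322/161321 ≈ -1.0000)
-N = -1*(-161322/161321) = 161322/161321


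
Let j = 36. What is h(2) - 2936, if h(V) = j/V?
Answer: -2918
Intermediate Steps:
h(V) = 36/V
h(2) - 2936 = 36/2 - 2936 = 36*(1/2) - 2936 = 18 - 2936 = -2918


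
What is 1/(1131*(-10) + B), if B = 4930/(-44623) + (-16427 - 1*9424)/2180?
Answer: -97278140/1101380059973 ≈ -8.8324e-5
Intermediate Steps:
B = -1164296573/97278140 (B = 4930*(-1/44623) + (-16427 - 9424)*(1/2180) = -4930/44623 - 25851*1/2180 = -4930/44623 - 25851/2180 = -1164296573/97278140 ≈ -11.969)
1/(1131*(-10) + B) = 1/(1131*(-10) - 1164296573/97278140) = 1/(-11310 - 1164296573/97278140) = 1/(-1101380059973/97278140) = -97278140/1101380059973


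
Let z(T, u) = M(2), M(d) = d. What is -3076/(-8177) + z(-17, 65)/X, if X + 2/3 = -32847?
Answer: 303069206/805786111 ≈ 0.37612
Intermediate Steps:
X = -98543/3 (X = -⅔ - 32847 = -98543/3 ≈ -32848.)
z(T, u) = 2
-3076/(-8177) + z(-17, 65)/X = -3076/(-8177) + 2/(-98543/3) = -3076*(-1/8177) + 2*(-3/98543) = 3076/8177 - 6/98543 = 303069206/805786111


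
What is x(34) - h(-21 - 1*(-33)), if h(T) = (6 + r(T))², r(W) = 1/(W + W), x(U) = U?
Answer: -1441/576 ≈ -2.5017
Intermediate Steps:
r(W) = 1/(2*W)
h(T) = (6 + 1/(2*T))²
x(34) - h(-21 - 1*(-33)) = 34 - (1 + 12*(-21 - 1*(-33)))²/(4*(-21 - 1*(-33))²) = 34 - (1 + 12*(-21 + 33))²/(4*(-21 + 33)²) = 34 - (1 + 12*12)²/(4*12²) = 34 - (1 + 144)²/(4*144) = 34 - 145²/(4*144) = 34 - 21025/(4*144) = 34 - 1*21025/576 = 34 - 21025/576 = -1441/576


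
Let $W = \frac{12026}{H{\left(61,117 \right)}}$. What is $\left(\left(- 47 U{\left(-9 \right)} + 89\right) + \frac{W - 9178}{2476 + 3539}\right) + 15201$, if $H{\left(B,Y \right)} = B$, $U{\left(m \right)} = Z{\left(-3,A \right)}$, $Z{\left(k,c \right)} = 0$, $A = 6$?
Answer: $\frac{5609582518}{366915} \approx 15289.0$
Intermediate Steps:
$U{\left(m \right)} = 0$
$W = \frac{12026}{61} \approx 197.15$
$\left(\left(- 47 U{\left(-9 \right)} + 89\right) + \frac{W - 9178}{2476 + 3539}\right) + 15201 = \left(\left(\left(-47\right) 0 + 89\right) + \frac{\frac{12026}{61} - 9178}{2476 + 3539}\right) + 15201 = \left(\left(0 + 89\right) - \frac{547832}{61 \cdot 6015}\right) + 15201 = \left(89 - \frac{547832}{366915}\right) + 15201 = \frac{32107603}{366915} + 15201 = \frac{5609582518}{366915}$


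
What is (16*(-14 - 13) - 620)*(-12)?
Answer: 12624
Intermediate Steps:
(16*(-14 - 13) - 620)*(-12) = (16*(-27) - 620)*(-12) = (-432 - 620)*(-12) = -1052*(-12) = 12624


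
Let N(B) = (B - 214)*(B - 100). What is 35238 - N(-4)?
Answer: 12566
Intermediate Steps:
N(B) = (-214 + B)*(-100 + B)
35238 - N(-4) = 35238 - (21400 + (-4)² - 314*(-4)) = 35238 - (21400 + 16 + 1256) = 35238 - 1*22672 = 35238 - 22672 = 12566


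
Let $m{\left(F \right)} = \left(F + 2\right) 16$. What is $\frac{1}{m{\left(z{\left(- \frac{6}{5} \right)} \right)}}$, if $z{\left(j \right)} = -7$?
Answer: $- \frac{1}{80} \approx -0.0125$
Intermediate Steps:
$m{\left(F \right)} = 32 + 16 F$ ($m{\left(F \right)} = \left(2 + F\right) 16 = 32 + 16 F$)
$\frac{1}{m{\left(z{\left(- \frac{6}{5} \right)} \right)}} = \frac{1}{32 + 16 \left(-7\right)} = \frac{1}{32 - 112} = \frac{1}{-80} = - \frac{1}{80}$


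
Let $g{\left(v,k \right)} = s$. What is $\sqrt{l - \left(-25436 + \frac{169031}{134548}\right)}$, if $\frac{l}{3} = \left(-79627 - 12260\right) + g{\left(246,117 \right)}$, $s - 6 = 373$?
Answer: $\frac{i \sqrt{1127325933234435}}{67274} \approx 499.09 i$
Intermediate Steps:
$s = 379$ ($s = 6 + 373 = 379$)
$g{\left(v,k \right)} = 379$
$l = -274524$ ($l = 3 \left(\left(-79627 - 12260\right) + 379\right) = 3 \left(-91887 + 379\right) = 3 \left(-91508\right) = -274524$)
$\sqrt{l - \left(-25436 + \frac{169031}{134548}\right)} = \sqrt{-274524 - \left(-25436 + \frac{169031}{134548}\right)} = \sqrt{-274524 + \left(\left(\left(-169031\right) \frac{1}{134548} + 101233\right) - 75797\right)} = \sqrt{-274524 + \left(\left(- \frac{169031}{134548} + 101233\right) - 75797\right)} = \sqrt{-274524 + \left(\frac{13620528653}{134548} - 75797\right)} = \sqrt{-274524 + \frac{3422193897}{134548}} = \sqrt{- \frac{33514461255}{134548}} = \frac{i \sqrt{1127325933234435}}{67274}$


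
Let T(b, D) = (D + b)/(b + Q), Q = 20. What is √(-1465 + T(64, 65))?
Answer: 3*I*√31871/14 ≈ 38.255*I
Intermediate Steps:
T(b, D) = (D + b)/(20 + b) (T(b, D) = (D + b)/(b + 20) = (D + b)/(20 + b))
√(-1465 + T(64, 65)) = √(-1465 + (65 + 64)/(20 + 64)) = √(-1465 + 129/84) = √(-1465 + (1/84)*129) = √(-1465 + 43/28) = √(-40977/28) = 3*I*√31871/14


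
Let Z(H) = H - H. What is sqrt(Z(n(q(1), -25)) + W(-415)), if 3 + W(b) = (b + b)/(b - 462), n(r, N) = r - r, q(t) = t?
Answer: I*sqrt(1579477)/877 ≈ 1.433*I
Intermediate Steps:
n(r, N) = 0
Z(H) = 0
W(b) = -3 + 2*b/(-462 + b) (W(b) = -3 + (b + b)/(b - 462) = -3 + (2*b)/(-462 + b) = -3 + 2*b/(-462 + b))
sqrt(Z(n(q(1), -25)) + W(-415)) = sqrt(0 + (1386 - 1*(-415))/(-462 - 415)) = sqrt(0 + (1386 + 415)/(-877)) = sqrt(0 - 1/877*1801) = sqrt(0 - 1801/877) = sqrt(-1801/877) = I*sqrt(1579477)/877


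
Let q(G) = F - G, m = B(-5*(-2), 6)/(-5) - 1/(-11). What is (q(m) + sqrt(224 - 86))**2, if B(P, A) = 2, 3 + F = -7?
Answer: 701539/3025 - 1066*sqrt(138)/55 ≈ 4.2289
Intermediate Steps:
F = -10 (F = -3 - 7 = -10)
m = -17/55 (m = 2/(-5) - 1/(-11) = 2*(-1/5) - 1*(-1/11) = -2/5 + 1/11 = -17/55 ≈ -0.30909)
q(G) = -10 - G
(q(m) + sqrt(224 - 86))**2 = ((-10 - 1*(-17/55)) + sqrt(224 - 86))**2 = ((-10 + 17/55) + sqrt(138))**2 = (-533/55 + sqrt(138))**2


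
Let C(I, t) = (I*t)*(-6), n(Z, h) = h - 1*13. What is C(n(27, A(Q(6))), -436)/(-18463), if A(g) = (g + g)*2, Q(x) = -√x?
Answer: 34008/18463 + 10464*√6/18463 ≈ 3.2302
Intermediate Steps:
A(g) = 4*g (A(g) = (2*g)*2 = 4*g)
n(Z, h) = -13 + h (n(Z, h) = h - 13 = -13 + h)
C(I, t) = -6*I*t
C(n(27, A(Q(6))), -436)/(-18463) = -6*(-13 + 4*(-√6))*(-436)/(-18463) = -6*(-13 - 4*√6)*(-436)*(-1/18463) = (-34008 - 10464*√6)*(-1/18463) = 34008/18463 + 10464*√6/18463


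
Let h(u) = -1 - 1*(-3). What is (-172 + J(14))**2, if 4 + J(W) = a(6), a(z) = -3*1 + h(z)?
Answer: 31329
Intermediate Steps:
h(u) = 2 (h(u) = -1 + 3 = 2)
a(z) = -1 (a(z) = -3*1 + 2 = -3 + 2 = -1)
J(W) = -5 (J(W) = -4 - 1 = -5)
(-172 + J(14))**2 = (-172 - 5)**2 = (-177)**2 = 31329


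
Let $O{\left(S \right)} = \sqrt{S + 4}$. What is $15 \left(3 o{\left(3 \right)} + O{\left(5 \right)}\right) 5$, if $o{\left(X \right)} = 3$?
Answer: $900$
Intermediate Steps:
$O{\left(S \right)} = \sqrt{4 + S}$
$15 \left(3 o{\left(3 \right)} + O{\left(5 \right)}\right) 5 = 15 \left(3 \cdot 3 + \sqrt{4 + 5}\right) 5 = 15 \left(9 + \sqrt{9}\right) 5 = 15 \left(9 + 3\right) 5 = 15 \cdot 12 \cdot 5 = 180 \cdot 5 = 900$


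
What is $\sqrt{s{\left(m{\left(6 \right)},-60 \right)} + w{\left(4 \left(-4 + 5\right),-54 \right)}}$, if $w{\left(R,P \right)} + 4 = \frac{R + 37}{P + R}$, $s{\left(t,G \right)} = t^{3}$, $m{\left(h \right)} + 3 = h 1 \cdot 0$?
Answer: $\frac{i \sqrt{3182}}{10} \approx 5.6409 i$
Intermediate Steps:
$m{\left(h \right)} = -3$ ($m{\left(h \right)} = -3 + h 1 \cdot 0 = -3 + h 0 = -3 + 0 = -3$)
$w{\left(R,P \right)} = -4 + \frac{37 + R}{P + R}$ ($w{\left(R,P \right)} = -4 + \frac{R + 37}{P + R} = -4 + \frac{37 + R}{P + R}$)
$\sqrt{s{\left(m{\left(6 \right)},-60 \right)} + w{\left(4 \left(-4 + 5\right),-54 \right)}} = \sqrt{\left(-3\right)^{3} + \frac{37 - -216 - 3 \cdot 4 \left(-4 + 5\right)}{-54 + 4 \left(-4 + 5\right)}} = \sqrt{-27 + \frac{37 + 216 - 3 \cdot 4 \cdot 1}{-54 + 4 \cdot 1}} = \sqrt{-27 + \frac{37 + 216 - 12}{-54 + 4}} = \sqrt{-27 + \frac{37 + 216 - 12}{-50}} = \sqrt{-27 - \frac{241}{50}} = \sqrt{- \frac{1591}{50}} = \frac{i \sqrt{3182}}{10}$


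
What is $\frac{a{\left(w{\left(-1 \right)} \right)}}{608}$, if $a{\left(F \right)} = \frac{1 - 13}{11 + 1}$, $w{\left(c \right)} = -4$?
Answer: $- \frac{1}{608} \approx -0.0016447$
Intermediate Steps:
$a{\left(F \right)} = -1$ ($a{\left(F \right)} = - \frac{12}{12} = \left(-12\right) \frac{1}{12} = -1$)
$\frac{a{\left(w{\left(-1 \right)} \right)}}{608} = - \frac{1}{608}$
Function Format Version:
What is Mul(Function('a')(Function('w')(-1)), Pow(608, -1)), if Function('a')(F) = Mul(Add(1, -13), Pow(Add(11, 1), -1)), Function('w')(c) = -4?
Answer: Rational(-1, 608) ≈ -0.0016447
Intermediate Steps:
Function('a')(F) = -1 (Function('a')(F) = Mul(-12, Pow(12, -1)) = Mul(-12, Rational(1, 12)) = -1)
Mul(Function('a')(Function('w')(-1)), Pow(608, -1)) = Mul(-1, Pow(608, -1)) = Mul(-1, Rational(1, 608)) = Rational(-1, 608)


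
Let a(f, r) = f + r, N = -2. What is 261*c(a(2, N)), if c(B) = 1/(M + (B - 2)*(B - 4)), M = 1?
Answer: 29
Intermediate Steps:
c(B) = 1/(1 + (-4 + B)*(-2 + B)) (c(B) = 1/(1 + (B - 2)*(B - 4)) = 1/(1 + (-2 + B)*(-4 + B)) = 1/(1 + (-4 + B)*(-2 + B)))
261*c(a(2, N)) = 261/(9 + (2 - 2)**2 - 6*(2 - 2)) = 261/(9 + 0**2 - 6*0) = 261/(9 + 0 + 0) = 261/9 = 261*(1/9) = 29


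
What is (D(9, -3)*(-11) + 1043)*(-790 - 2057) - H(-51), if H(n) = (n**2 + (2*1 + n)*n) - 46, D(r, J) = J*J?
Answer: -2692622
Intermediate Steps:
D(r, J) = J**2
H(n) = -46 + n**2 + n*(2 + n) (H(n) = (n**2 + (2 + n)*n) - 46 = (n**2 + n*(2 + n)) - 46 = -46 + n**2 + n*(2 + n))
(D(9, -3)*(-11) + 1043)*(-790 - 2057) - H(-51) = ((-3)**2*(-11) + 1043)*(-790 - 2057) - (-46 + 2*(-51) + 2*(-51)**2) = (9*(-11) + 1043)*(-2847) - (-46 - 102 + 2*2601) = (-99 + 1043)*(-2847) - (-46 - 102 + 5202) = 944*(-2847) - 1*5054 = -2687568 - 5054 = -2692622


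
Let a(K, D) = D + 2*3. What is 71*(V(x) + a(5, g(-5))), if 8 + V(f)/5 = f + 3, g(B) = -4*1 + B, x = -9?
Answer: -5183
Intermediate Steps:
g(B) = -4 + B
V(f) = -25 + 5*f (V(f) = -40 + 5*(f + 3) = -40 + 5*(3 + f) = -40 + (15 + 5*f) = -25 + 5*f)
a(K, D) = 6 + D (a(K, D) = D + 6 = 6 + D)
71*(V(x) + a(5, g(-5))) = 71*((-25 + 5*(-9)) + (6 + (-4 - 5))) = 71*((-25 - 45) + (6 - 9)) = 71*(-70 - 3) = 71*(-73) = -5183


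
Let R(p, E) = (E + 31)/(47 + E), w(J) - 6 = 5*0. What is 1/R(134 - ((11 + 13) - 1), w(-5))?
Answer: 53/37 ≈ 1.4324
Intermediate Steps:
w(J) = 6 (w(J) = 6 + 5*0 = 6 + 0 = 6)
R(p, E) = (31 + E)/(47 + E)
1/R(134 - ((11 + 13) - 1), w(-5)) = 1/((31 + 6)/(47 + 6)) = 1/(37/53) = 53/37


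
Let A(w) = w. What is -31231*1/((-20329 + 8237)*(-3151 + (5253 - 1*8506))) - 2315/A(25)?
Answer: -35853564939/387185840 ≈ -92.600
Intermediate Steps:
-31231*1/((-20329 + 8237)*(-3151 + (5253 - 1*8506))) - 2315/A(25) = -31231*1/((-20329 + 8237)*(-3151 + (5253 - 1*8506))) - 2315/25 = -31231*(-1/(12092*(-3151 + (5253 - 8506)))) - 2315*1/25 = -31231*(-1/(12092*(-3151 - 3253))) - 463/5 = -31231/((-6404*(-12092))) - 463/5 = -31231/77437168 - 463/5 = -35853564939/387185840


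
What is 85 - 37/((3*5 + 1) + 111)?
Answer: 10758/127 ≈ 84.709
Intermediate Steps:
85 - 37/((3*5 + 1) + 111) = 85 - 37/((15 + 1) + 111) = 85 - 37/(16 + 111) = 85 - 37/127 = 10758/127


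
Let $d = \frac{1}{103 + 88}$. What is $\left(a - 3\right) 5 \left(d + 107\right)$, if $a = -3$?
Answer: $- \frac{613140}{191} \approx -3210.2$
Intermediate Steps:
$d = \frac{1}{191} \approx 0.0052356$
$\left(a - 3\right) 5 \left(d + 107\right) = \left(-3 - 3\right) 5 \left(\frac{1}{191} + 107\right) = \left(-6\right) 5 \cdot \frac{20438}{191} = \left(-30\right) \frac{20438}{191} = - \frac{613140}{191}$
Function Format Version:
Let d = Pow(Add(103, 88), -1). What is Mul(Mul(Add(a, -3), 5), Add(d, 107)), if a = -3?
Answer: Rational(-613140, 191) ≈ -3210.2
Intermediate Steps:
d = Rational(1, 191) (d = Pow(191, -1) = Rational(1, 191) ≈ 0.0052356)
Mul(Mul(Add(a, -3), 5), Add(d, 107)) = Mul(Mul(Add(-3, -3), 5), Add(Rational(1, 191), 107)) = Mul(Mul(-6, 5), Rational(20438, 191)) = Mul(-30, Rational(20438, 191)) = Rational(-613140, 191)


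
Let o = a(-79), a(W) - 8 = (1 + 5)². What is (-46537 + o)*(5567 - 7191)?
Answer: 75504632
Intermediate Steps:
a(W) = 44 (a(W) = 8 + (1 + 5)² = 8 + 6² = 8 + 36 = 44)
o = 44
(-46537 + o)*(5567 - 7191) = (-46537 + 44)*(5567 - 7191) = -46493*(-1624) = 75504632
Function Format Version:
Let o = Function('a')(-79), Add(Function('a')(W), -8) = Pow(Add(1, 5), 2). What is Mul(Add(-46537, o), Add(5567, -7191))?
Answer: 75504632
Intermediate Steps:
Function('a')(W) = 44 (Function('a')(W) = Add(8, Pow(Add(1, 5), 2)) = Add(8, Pow(6, 2)) = Add(8, 36) = 44)
o = 44
Mul(Add(-46537, o), Add(5567, -7191)) = Mul(Add(-46537, 44), Add(5567, -7191)) = Mul(-46493, -1624) = 75504632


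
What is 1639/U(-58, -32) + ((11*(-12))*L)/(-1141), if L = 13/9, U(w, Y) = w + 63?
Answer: 5613157/17115 ≈ 327.97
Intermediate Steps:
U(w, Y) = 63 + w
L = 13/9 (L = 13*(⅑) = 13/9 ≈ 1.4444)
1639/U(-58, -32) + ((11*(-12))*L)/(-1141) = 1639/(63 - 58) + ((11*(-12))*(13/9))/(-1141) = 1639/5 - 132*13/9*(-1/1141) = 1639*(⅕) - 572/3*(-1/1141) = 1639/5 + 572/3423 = 5613157/17115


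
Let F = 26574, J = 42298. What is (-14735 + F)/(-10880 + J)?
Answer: 11839/31418 ≈ 0.37682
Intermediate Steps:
(-14735 + F)/(-10880 + J) = (-14735 + 26574)/(-10880 + 42298) = 11839/31418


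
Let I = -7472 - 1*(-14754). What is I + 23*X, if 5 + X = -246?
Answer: 1509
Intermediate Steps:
X = -251 (X = -5 - 246 = -251)
I = 7282 (I = -7472 + 14754 = 7282)
I + 23*X = 7282 + 23*(-251) = 7282 - 5773 = 1509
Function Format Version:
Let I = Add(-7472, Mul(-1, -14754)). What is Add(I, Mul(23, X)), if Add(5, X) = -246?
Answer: 1509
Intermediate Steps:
X = -251 (X = Add(-5, -246) = -251)
I = 7282 (I = Add(-7472, 14754) = 7282)
Add(I, Mul(23, X)) = Add(7282, Mul(23, -251)) = Add(7282, -5773) = 1509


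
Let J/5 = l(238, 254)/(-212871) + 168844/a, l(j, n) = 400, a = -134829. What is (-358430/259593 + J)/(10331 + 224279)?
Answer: -633431258230267/19422127521454889223 ≈ -3.2614e-5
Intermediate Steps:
J = -59993204540/9567061353 (J = 5*(400/(-212871) + 168844/(-134829)) = 5*(400*(-1/212871) + 168844*(-1/134829)) = 5*(-400/212871 - 168844/134829) = 5*(-11998640908/9567061353) = -59993204540/9567061353 ≈ -6.2708)
(-358430/259593 + J)/(10331 + 224279) = (-358430/259593 - 59993204540/9567061353)/(10331 + 224279) = (-358430*1/259593 - 59993204540/9567061353)/234610 = (-358430/259593 - 59993204540/9567061353)*(1/234610) = -6334312582302670/827847385936443*1/234610 = -633431258230267/19422127521454889223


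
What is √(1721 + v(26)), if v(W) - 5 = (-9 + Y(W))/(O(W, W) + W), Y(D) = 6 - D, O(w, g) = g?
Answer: √1166399/26 ≈ 41.538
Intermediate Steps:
v(W) = 5 + (-3 - W)/(2*W) (v(W) = 5 + (-9 + (6 - W))/(W + W) = 5 + (-3 - W)/((2*W)) = 5 + (-3 - W)*(1/(2*W)) = 5 + (-3 - W)/(2*W))
√(1721 + v(26)) = √(1721 + (3/2)*(-1 + 3*26)/26) = √(1721 + (3/2)*(1/26)*(-1 + 78)) = √(1721 + (3/2)*(1/26)*77) = √(1721 + 231/52) = √(89723/52) = √1166399/26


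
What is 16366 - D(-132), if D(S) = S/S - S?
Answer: 16233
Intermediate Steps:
D(S) = 1 - S
16366 - D(-132) = 16366 - (1 - 1*(-132)) = 16366 - (1 + 132) = 16366 - 1*133 = 16366 - 133 = 16233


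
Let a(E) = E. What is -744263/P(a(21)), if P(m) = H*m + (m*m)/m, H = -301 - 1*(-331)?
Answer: -744263/651 ≈ -1143.3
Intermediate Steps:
H = 30 (H = -301 + 331 = 30)
P(m) = 31*m (P(m) = 30*m + (m*m)/m = 30*m + m**2/m = 30*m + m = 31*m)
-744263/P(a(21)) = -744263/(31*21) = -744263/651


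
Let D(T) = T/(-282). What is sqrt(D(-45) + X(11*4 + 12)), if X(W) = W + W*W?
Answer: sqrt(28205922)/94 ≈ 56.499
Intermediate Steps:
D(T) = -T/282 (D(T) = T*(-1/282) = -T/282)
X(W) = W + W**2
sqrt(D(-45) + X(11*4 + 12)) = sqrt(-1/282*(-45) + (11*4 + 12)*(1 + (11*4 + 12))) = sqrt(15/94 + (44 + 12)*(1 + (44 + 12))) = sqrt(15/94 + 56*(1 + 56)) = sqrt(15/94 + 56*57) = sqrt(15/94 + 3192) = sqrt(300063/94) = sqrt(28205922)/94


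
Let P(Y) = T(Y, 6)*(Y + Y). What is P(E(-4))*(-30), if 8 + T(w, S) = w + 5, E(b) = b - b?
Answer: 0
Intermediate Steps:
E(b) = 0
T(w, S) = -3 + w (T(w, S) = -8 + (w + 5) = -8 + (5 + w) = -3 + w)
P(Y) = 2*Y*(-3 + Y) (P(Y) = (-3 + Y)*(Y + Y) = (-3 + Y)*(2*Y) = 2*Y*(-3 + Y))
P(E(-4))*(-30) = (2*0*(-3 + 0))*(-30) = (2*0*(-3))*(-30) = 0*(-30) = 0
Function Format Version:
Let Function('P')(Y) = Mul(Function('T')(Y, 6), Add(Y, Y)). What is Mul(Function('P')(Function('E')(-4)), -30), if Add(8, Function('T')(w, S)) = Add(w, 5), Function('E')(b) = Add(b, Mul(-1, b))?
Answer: 0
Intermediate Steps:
Function('E')(b) = 0
Function('T')(w, S) = Add(-3, w) (Function('T')(w, S) = Add(-8, Add(w, 5)) = Add(-8, Add(5, w)) = Add(-3, w))
Function('P')(Y) = Mul(2, Y, Add(-3, Y)) (Function('P')(Y) = Mul(Add(-3, Y), Add(Y, Y)) = Mul(Add(-3, Y), Mul(2, Y)) = Mul(2, Y, Add(-3, Y)))
Mul(Function('P')(Function('E')(-4)), -30) = Mul(Mul(2, 0, Add(-3, 0)), -30) = Mul(Mul(2, 0, -3), -30) = Mul(0, -30) = 0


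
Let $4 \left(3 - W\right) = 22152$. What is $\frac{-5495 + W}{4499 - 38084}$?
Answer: $\frac{2206}{6717} \approx 0.32842$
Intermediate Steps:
$W = -5535$ ($W = 3 - 5538 = -5535$)
$\frac{-5495 + W}{4499 - 38084} = \frac{-5495 - 5535}{4499 - 38084} = - \frac{11030}{-33585} = \left(-11030\right) \left(- \frac{1}{33585}\right) = \frac{2206}{6717}$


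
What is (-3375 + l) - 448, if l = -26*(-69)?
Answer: -2029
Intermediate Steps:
l = 1794
(-3375 + l) - 448 = (-3375 + 1794) - 448 = -1581 - 448 = -2029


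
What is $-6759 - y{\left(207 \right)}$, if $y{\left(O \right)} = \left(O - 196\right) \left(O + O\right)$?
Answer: $-11313$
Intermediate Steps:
$y{\left(O \right)} = 2 O \left(-196 + O\right)$ ($y{\left(O \right)} = \left(-196 + O\right) 2 O = 2 O \left(-196 + O\right)$)
$-6759 - y{\left(207 \right)} = -6759 - 2 \cdot 207 \left(-196 + 207\right) = -6759 - 2 \cdot 207 \cdot 11 = -6759 - 4554 = -11313$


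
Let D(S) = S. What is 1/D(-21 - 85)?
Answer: -1/106 ≈ -0.0094340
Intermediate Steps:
1/D(-21 - 85) = 1/(-21 - 85) = 1/(-106) = -1/106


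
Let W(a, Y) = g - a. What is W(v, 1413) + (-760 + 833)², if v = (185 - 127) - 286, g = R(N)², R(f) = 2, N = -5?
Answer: 5561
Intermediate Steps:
g = 4 (g = 2² = 4)
v = -228 (v = 58 - 286 = -228)
W(a, Y) = 4 - a
W(v, 1413) + (-760 + 833)² = (4 - 1*(-228)) + (-760 + 833)² = (4 + 228) + 73² = 232 + 5329 = 5561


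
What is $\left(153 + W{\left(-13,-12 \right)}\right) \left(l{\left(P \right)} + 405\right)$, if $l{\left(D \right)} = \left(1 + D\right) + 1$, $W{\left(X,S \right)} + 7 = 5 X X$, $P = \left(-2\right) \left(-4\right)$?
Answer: $411265$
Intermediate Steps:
$P = 8$
$W{\left(X,S \right)} = -7 + 5 X^{2}$ ($W{\left(X,S \right)} = -7 + 5 X X = -7 + 5 X^{2}$)
$l{\left(D \right)} = 2 + D$
$\left(153 + W{\left(-13,-12 \right)}\right) \left(l{\left(P \right)} + 405\right) = \left(153 - \left(7 - 5 \left(-13\right)^{2}\right)\right) \left(\left(2 + 8\right) + 405\right) = \left(153 + \left(-7 + 5 \cdot 169\right)\right) \left(10 + 405\right) = \left(153 + \left(-7 + 845\right)\right) 415 = \left(153 + 838\right) 415 = 991 \cdot 415 = 411265$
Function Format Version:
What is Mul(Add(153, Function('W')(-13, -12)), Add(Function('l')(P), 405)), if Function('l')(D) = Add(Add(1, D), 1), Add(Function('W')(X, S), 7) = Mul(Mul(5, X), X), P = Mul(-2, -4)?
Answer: 411265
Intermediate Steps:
P = 8
Function('W')(X, S) = Add(-7, Mul(5, Pow(X, 2))) (Function('W')(X, S) = Add(-7, Mul(Mul(5, X), X)) = Add(-7, Mul(5, Pow(X, 2))))
Function('l')(D) = Add(2, D)
Mul(Add(153, Function('W')(-13, -12)), Add(Function('l')(P), 405)) = Mul(Add(153, Add(-7, Mul(5, Pow(-13, 2)))), Add(Add(2, 8), 405)) = Mul(Add(153, Add(-7, Mul(5, 169))), Add(10, 405)) = Mul(Add(153, Add(-7, 845)), 415) = Mul(Add(153, 838), 415) = Mul(991, 415) = 411265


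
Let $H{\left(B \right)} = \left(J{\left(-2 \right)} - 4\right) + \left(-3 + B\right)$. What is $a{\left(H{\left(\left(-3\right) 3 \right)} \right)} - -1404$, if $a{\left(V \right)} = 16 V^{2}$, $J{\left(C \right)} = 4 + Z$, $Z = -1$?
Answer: $4108$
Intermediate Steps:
$J{\left(C \right)} = 3$ ($J{\left(C \right)} = 4 - 1 = 3$)
$H{\left(B \right)} = -4 + B$ ($H{\left(B \right)} = \left(3 - 4\right) + \left(-3 + B\right) = -1 + \left(-3 + B\right) = -4 + B$)
$a{\left(H{\left(\left(-3\right) 3 \right)} \right)} - -1404 = 16 \left(-4 - 9\right)^{2} - -1404 = 16 \left(-4 - 9\right)^{2} + 1404 = 16 \left(-13\right)^{2} + 1404 = 16 \cdot 169 + 1404 = 2704 + 1404 = 4108$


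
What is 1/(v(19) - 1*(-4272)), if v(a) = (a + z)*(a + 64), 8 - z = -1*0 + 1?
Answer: 1/6430 ≈ 0.00015552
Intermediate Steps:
z = 7 (z = 8 - (-1*0 + 1) = 8 - (0 + 1) = 8 - 1*1 = 8 - 1 = 7)
v(a) = (7 + a)*(64 + a) (v(a) = (a + 7)*(a + 64) = (7 + a)*(64 + a))
1/(v(19) - 1*(-4272)) = 1/((448 + 19**2 + 71*19) - 1*(-4272)) = 1/((448 + 361 + 1349) + 4272) = 1/(2158 + 4272) = 1/6430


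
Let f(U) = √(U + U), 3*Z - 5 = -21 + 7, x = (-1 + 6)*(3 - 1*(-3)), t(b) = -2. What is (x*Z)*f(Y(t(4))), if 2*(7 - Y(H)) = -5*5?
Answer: -90*√39 ≈ -562.05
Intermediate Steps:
x = 30 (x = 5*(3 + 3) = 5*6 = 30)
Y(H) = 39/2 (Y(H) = 7 - (-5)*5/2 = 7 - ½*(-25) = 7 + 25/2 = 39/2)
Z = -3 (Z = 5/3 + (-21 + 7)/3 = 5/3 + (⅓)*(-14) = 5/3 - 14/3 = -3)
f(U) = √2*√U (f(U) = √(2*U) = √2*√U)
(x*Z)*f(Y(t(4))) = (30*(-3))*(√2*√(39/2)) = -90*√2*√78/2 = -90*√39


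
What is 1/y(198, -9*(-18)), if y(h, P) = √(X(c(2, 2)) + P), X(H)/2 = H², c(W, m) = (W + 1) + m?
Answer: √53/106 ≈ 0.068680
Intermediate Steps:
c(W, m) = 1 + W + m (c(W, m) = (1 + W) + m = 1 + W + m)
X(H) = 2*H²
y(h, P) = √(50 + P) (y(h, P) = √(2*(1 + 2 + 2)² + P) = √(2*5² + P) = √(2*25 + P) = √(50 + P))
1/y(198, -9*(-18)) = 1/(√(50 - 9*(-18))) = 1/(√(50 + 162)) = 1/(√212) = 1/(2*√53) = √53/106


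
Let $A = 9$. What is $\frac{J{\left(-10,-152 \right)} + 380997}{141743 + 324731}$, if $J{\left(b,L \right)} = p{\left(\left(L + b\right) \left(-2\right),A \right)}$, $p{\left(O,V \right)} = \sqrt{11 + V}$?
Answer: $\frac{380997}{466474} + \frac{\sqrt{5}}{233237} \approx 0.81677$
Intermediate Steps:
$J{\left(b,L \right)} = 2 \sqrt{5}$ ($J{\left(b,L \right)} = \sqrt{11 + 9} = \sqrt{20} = 2 \sqrt{5}$)
$\frac{J{\left(-10,-152 \right)} + 380997}{141743 + 324731} = \frac{2 \sqrt{5} + 380997}{141743 + 324731} = \frac{380997 + 2 \sqrt{5}}{466474} = \left(380997 + 2 \sqrt{5}\right) \frac{1}{466474} = \frac{380997}{466474} + \frac{\sqrt{5}}{233237}$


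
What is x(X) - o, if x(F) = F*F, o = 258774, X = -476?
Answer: -32198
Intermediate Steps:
x(F) = F²
x(X) - o = (-476)² - 1*258774 = 226576 - 258774 = -32198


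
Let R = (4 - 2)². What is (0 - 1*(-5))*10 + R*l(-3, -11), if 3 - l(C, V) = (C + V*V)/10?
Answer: 74/5 ≈ 14.800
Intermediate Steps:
l(C, V) = 3 - C/10 - V²/10 (l(C, V) = 3 - (C + V*V)/10 = 3 - (C + V²)/10 = 3 - (C/10 + V²/10) = 3 + (-C/10 - V²/10) = 3 - C/10 - V²/10)
R = 4 (R = 2² = 4)
(0 - 1*(-5))*10 + R*l(-3, -11) = (0 - 1*(-5))*10 + 4*(3 - ⅒*(-3) - ⅒*(-11)²) = (0 + 5)*10 + 4*(3 + 3/10 - ⅒*121) = 5*10 + 4*(3 + 3/10 - 121/10) = 50 + 4*(-44/5) = 50 - 176/5 = 74/5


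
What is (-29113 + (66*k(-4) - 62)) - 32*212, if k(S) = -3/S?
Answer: -71819/2 ≈ -35910.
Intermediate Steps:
(-29113 + (66*k(-4) - 62)) - 32*212 = (-29113 + (66*(-3/(-4)) - 62)) - 32*212 = (-29113 + (66*(-3*(-1/4)) - 62)) - 6784 = (-29113 + (66*(3/4) - 62)) - 6784 = (-29113 + (99/2 - 62)) - 6784 = (-29113 - 25/2) - 6784 = -58251/2 - 6784 = -71819/2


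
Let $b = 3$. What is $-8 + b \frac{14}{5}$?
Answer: $\frac{2}{5} \approx 0.4$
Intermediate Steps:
$-8 + b \frac{14}{5} = -8 + 3 \cdot \frac{14}{5} = -8 + \frac{42}{5} = \frac{2}{5}$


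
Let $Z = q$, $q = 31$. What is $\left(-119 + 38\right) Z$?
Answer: $-2511$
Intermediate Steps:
$Z = 31$
$\left(-119 + 38\right) Z = \left(-119 + 38\right) 31 = \left(-81\right) 31 = -2511$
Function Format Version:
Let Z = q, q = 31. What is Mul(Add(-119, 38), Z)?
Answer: -2511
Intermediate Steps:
Z = 31
Mul(Add(-119, 38), Z) = Mul(Add(-119, 38), 31) = Mul(-81, 31) = -2511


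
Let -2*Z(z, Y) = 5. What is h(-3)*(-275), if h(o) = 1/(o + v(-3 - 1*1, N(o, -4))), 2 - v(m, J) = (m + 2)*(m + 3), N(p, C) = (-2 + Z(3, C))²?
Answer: 275/3 ≈ 91.667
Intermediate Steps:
Z(z, Y) = -5/2 (Z(z, Y) = -½*5 = -5/2)
N(p, C) = 81/4 (N(p, C) = (-2 - 5/2)² = (-9/2)² = 81/4)
v(m, J) = 2 - (2 + m)*(3 + m) (v(m, J) = 2 - (m + 2)*(m + 3) = 2 - (2 + m)*(3 + m))
h(o) = 1/o (h(o) = 1/(o + (-4 - (-3 - 1*1)² - 5*(-3 - 1*1))) = 1/(o + (-4 - (-3 - 1)² - 5*(-3 - 1))) = 1/(o + (-4 - 1*(-4)² - 5*(-4))) = 1/(o + (-4 - 1*16 + 20)) = 1/(o + (-4 - 16 + 20)) = 1/(o + 0) = 1/o)
h(-3)*(-275) = -275/(-3) = -⅓*(-275) = 275/3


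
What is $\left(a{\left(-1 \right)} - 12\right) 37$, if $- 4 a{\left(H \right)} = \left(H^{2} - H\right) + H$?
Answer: $- \frac{1813}{4} \approx -453.25$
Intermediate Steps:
$a{\left(H \right)} = - \frac{H^{2}}{4}$ ($a{\left(H \right)} = - \frac{\left(H^{2} - H\right) + H}{4} = - \frac{H^{2}}{4}$)
$\left(a{\left(-1 \right)} - 12\right) 37 = \left(- \frac{\left(-1\right)^{2}}{4} - 12\right) 37 = \left(\left(- \frac{1}{4}\right) 1 - 12\right) 37 = \left(- \frac{1}{4} - 12\right) 37 = \left(- \frac{49}{4}\right) 37 = - \frac{1813}{4}$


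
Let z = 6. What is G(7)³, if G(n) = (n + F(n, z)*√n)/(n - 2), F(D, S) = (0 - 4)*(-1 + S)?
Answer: 59143/125 - 11788*√7/25 ≈ -774.38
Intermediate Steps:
F(D, S) = 4 - 4*S (F(D, S) = -4*(-1 + S) = 4 - 4*S)
G(n) = (n - 20*√n)/(-2 + n) (G(n) = (n + (4 - 4*6)*√n)/(n - 2) = (n + (4 - 24)*√n)/(-2 + n) = (n - 20*√n)/(-2 + n))
G(7)³ = ((7 - 20*√7)/(-2 + 7))³ = ((7 - 20*√7)/5)³ = (7/5 - 4*√7)³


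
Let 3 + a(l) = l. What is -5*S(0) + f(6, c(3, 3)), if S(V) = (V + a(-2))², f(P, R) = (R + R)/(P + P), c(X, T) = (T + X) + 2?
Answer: -371/3 ≈ -123.67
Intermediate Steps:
c(X, T) = 2 + T + X
a(l) = -3 + l
f(P, R) = R/P (f(P, R) = (2*R)/((2*P)) = (2*R)*(1/(2*P)) = R/P)
S(V) = (-5 + V)² (S(V) = (V + (-3 - 2))² = (V - 5)² = (-5 + V)²)
-5*S(0) + f(6, c(3, 3)) = -5*(-5 + 0)² + (2 + 3 + 3)/6 = -5*(-5)² + 8*(⅙) = -5*25 + 4/3 = -125 + 4/3 = -371/3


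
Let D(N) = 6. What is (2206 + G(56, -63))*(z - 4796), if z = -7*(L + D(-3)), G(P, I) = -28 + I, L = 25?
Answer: -10602495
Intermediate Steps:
z = -217 (z = -7*(25 + 6) = -7*31 = -217)
(2206 + G(56, -63))*(z - 4796) = (2206 + (-28 - 63))*(-217 - 4796) = (2206 - 91)*(-5013) = 2115*(-5013) = -10602495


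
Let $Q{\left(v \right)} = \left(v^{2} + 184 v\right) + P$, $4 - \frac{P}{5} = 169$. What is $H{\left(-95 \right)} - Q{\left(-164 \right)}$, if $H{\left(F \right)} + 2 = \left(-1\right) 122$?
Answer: $3981$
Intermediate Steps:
$P = -825$ ($P = 20 - 845 = -825$)
$H{\left(F \right)} = -124$ ($H{\left(F \right)} = -2 - 122 = -124$)
$Q{\left(v \right)} = -825 + v^{2} + 184 v$ ($Q{\left(v \right)} = \left(v^{2} + 184 v\right) - 825 = -825 + v^{2} + 184 v$)
$H{\left(-95 \right)} - Q{\left(-164 \right)} = -124 - \left(-825 + \left(-164\right)^{2} + 184 \left(-164\right)\right) = -124 - \left(-825 + 26896 - 30176\right) = -124 - -4105 = -124 + 4105 = 3981$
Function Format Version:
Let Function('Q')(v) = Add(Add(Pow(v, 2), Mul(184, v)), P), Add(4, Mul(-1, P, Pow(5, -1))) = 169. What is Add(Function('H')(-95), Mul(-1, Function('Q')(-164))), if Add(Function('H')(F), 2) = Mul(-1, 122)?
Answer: 3981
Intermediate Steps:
P = -825 (P = Add(20, Mul(-5, 169)) = Add(20, -845) = -825)
Function('H')(F) = -124 (Function('H')(F) = Add(-2, Mul(-1, 122)) = Add(-2, -122) = -124)
Function('Q')(v) = Add(-825, Pow(v, 2), Mul(184, v)) (Function('Q')(v) = Add(Add(Pow(v, 2), Mul(184, v)), -825) = Add(-825, Pow(v, 2), Mul(184, v)))
Add(Function('H')(-95), Mul(-1, Function('Q')(-164))) = Add(-124, Mul(-1, Add(-825, Pow(-164, 2), Mul(184, -164)))) = Add(-124, Mul(-1, Add(-825, 26896, -30176))) = Add(-124, Mul(-1, -4105)) = Add(-124, 4105) = 3981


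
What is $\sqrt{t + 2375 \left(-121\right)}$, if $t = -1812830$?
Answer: $i \sqrt{2100205} \approx 1449.2 i$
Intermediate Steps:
$\sqrt{t + 2375 \left(-121\right)} = \sqrt{-1812830 + 2375 \left(-121\right)} = \sqrt{-1812830 - 287375} = \sqrt{-2100205} = i \sqrt{2100205}$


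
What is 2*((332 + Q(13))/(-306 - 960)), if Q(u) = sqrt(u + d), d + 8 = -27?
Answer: -332/633 - I*sqrt(22)/633 ≈ -0.52449 - 0.0074098*I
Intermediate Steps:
d = -35 (d = -8 - 27 = -35)
Q(u) = sqrt(-35 + u) (Q(u) = sqrt(u - 35) = sqrt(-35 + u))
2*((332 + Q(13))/(-306 - 960)) = 2*((332 + sqrt(-35 + 13))/(-306 - 960)) = 2*((332 + sqrt(-22))/(-1266)) = 2*((332 + I*sqrt(22))*(-1/1266)) = 2*(-166/633 - I*sqrt(22)/1266) = -332/633 - I*sqrt(22)/633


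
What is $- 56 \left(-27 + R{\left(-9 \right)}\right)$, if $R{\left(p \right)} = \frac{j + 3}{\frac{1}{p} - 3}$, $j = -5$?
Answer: $1476$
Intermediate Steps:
$R{\left(p \right)} = - \frac{2}{-3 + \frac{1}{p}}$ ($R{\left(p \right)} = \frac{-5 + 3}{\frac{1}{p} - 3} = - \frac{2}{-3 + \frac{1}{p}}$)
$- 56 \left(-27 + R{\left(-9 \right)}\right) = - 56 \left(-27 + 2 \left(-9\right) \frac{1}{-1 + 3 \left(-9\right)}\right) = - 56 \left(-27 + 2 \left(-9\right) \frac{1}{-1 - 27}\right) = - 56 \left(-27 + 2 \left(-9\right) \frac{1}{-28}\right) = - 56 \left(-27 + 2 \left(-9\right) \left(- \frac{1}{28}\right)\right) = - 56 \left(-27 + \frac{9}{14}\right) = \left(-56\right) \left(- \frac{369}{14}\right) = 1476$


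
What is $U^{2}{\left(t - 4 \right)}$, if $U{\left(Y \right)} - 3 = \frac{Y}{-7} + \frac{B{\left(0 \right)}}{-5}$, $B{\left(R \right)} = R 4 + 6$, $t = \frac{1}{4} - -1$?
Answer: $\frac{94249}{19600} \approx 4.8086$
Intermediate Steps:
$t = \frac{5}{4}$ ($t = \frac{1}{4} + 1 = \frac{5}{4} \approx 1.25$)
$B{\left(R \right)} = 6 + 4 R$ ($B{\left(R \right)} = 4 R + 6 = 6 + 4 R$)
$U{\left(Y \right)} = \frac{9}{5} - \frac{Y}{7}$ ($U{\left(Y \right)} = 3 + \left(\frac{Y}{-7} + \frac{6 + 4 \cdot 0}{-5}\right) = 3 + \left(Y \left(- \frac{1}{7}\right) + \left(6 + 0\right) \left(- \frac{1}{5}\right)\right) = 3 - \left(\frac{6}{5} + \frac{Y}{7}\right) = \frac{9}{5} - \frac{Y}{7}$)
$U^{2}{\left(t - 4 \right)} = \left(\frac{9}{5} - \frac{\frac{5}{4} - 4}{7}\right)^{2} = \left(\frac{9}{5} - - \frac{11}{28}\right)^{2} = \left(\frac{9}{5} + \frac{11}{28}\right)^{2} = \left(\frac{307}{140}\right)^{2} = \frac{94249}{19600}$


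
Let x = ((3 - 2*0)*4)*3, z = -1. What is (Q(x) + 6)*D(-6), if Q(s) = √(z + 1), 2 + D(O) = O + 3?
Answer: -30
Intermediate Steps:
D(O) = 1 + O (D(O) = -2 + (O + 3) = -2 + (3 + O) = 1 + O)
x = 36 (x = ((3 + 0)*4)*3 = (3*4)*3 = 12*3 = 36)
Q(s) = 0 (Q(s) = √(-1 + 1) = √0 = 0)
(Q(x) + 6)*D(-6) = (0 + 6)*(1 - 6) = 6*(-5) = -30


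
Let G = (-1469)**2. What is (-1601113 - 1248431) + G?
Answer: -691583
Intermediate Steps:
G = 2157961
(-1601113 - 1248431) + G = (-1601113 - 1248431) + 2157961 = -2849544 + 2157961 = -691583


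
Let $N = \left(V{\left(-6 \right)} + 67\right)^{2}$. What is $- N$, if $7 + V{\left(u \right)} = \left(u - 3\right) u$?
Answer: $-12996$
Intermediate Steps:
$V{\left(u \right)} = -7 + u \left(-3 + u\right)$ ($V{\left(u \right)} = -7 + \left(u - 3\right) u = -7 + \left(-3 + u\right) u = -7 + u \left(-3 + u\right)$)
$N = 12996$ ($N = \left(\left(-7 + \left(-6\right)^{2} - -18\right) + 67\right)^{2} = \left(\left(-7 + 36 + 18\right) + 67\right)^{2} = \left(47 + 67\right)^{2} = 114^{2} = 12996$)
$- N = \left(-1\right) 12996 = -12996$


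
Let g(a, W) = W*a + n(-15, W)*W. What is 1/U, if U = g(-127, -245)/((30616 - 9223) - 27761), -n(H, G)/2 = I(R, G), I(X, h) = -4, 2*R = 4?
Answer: -6368/29155 ≈ -0.21842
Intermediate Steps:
R = 2 (R = (½)*4 = 2)
n(H, G) = 8 (n(H, G) = -2*(-4) = 8)
g(a, W) = 8*W + W*a (g(a, W) = W*a + 8*W = 8*W + W*a)
U = -29155/6368 (U = (-245*(8 - 127))/((30616 - 9223) - 27761) = (-245*(-119))/(21393 - 27761) = 29155/(-6368) = 29155*(-1/6368) = -29155/6368 ≈ -4.5784)
1/U = 1/(-29155/6368) = -6368/29155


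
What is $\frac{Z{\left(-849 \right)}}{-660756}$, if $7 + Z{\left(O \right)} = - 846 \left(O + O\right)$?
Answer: $- \frac{1436501}{660756} \approx -2.174$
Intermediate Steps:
$Z{\left(O \right)} = -7 - 1692 O$ ($Z{\left(O \right)} = -7 - 846 \left(O + O\right) = -7 - 846 \cdot 2 O = -7 - 1692 O$)
$\frac{Z{\left(-849 \right)}}{-660756} = \frac{-7 - -1436508}{-660756} = \left(-7 + 1436508\right) \left(- \frac{1}{660756}\right) = 1436501 \left(- \frac{1}{660756}\right) = - \frac{1436501}{660756}$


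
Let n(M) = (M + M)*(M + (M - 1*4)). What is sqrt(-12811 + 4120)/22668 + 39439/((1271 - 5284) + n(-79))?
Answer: 39439/21583 + I*sqrt(8691)/22668 ≈ 1.8273 + 0.0041126*I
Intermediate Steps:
n(M) = 2*M*(-4 + 2*M) (n(M) = (2*M)*(M + (M - 4)) = (2*M)*(M + (-4 + M)) = (2*M)*(-4 + 2*M) = 2*M*(-4 + 2*M))
sqrt(-12811 + 4120)/22668 + 39439/((1271 - 5284) + n(-79)) = sqrt(-12811 + 4120)/22668 + 39439/((1271 - 5284) + 4*(-79)*(-2 - 79)) = sqrt(-8691)*(1/22668) + 39439/(-4013 + 4*(-79)*(-81)) = (I*sqrt(8691))*(1/22668) + 39439/(-4013 + 25596) = I*sqrt(8691)/22668 + 39439/21583 = 39439/21583 + I*sqrt(8691)/22668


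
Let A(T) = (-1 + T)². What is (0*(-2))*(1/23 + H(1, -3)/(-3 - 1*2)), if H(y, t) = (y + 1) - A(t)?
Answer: 0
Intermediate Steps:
H(y, t) = 1 + y - (-1 + t)² (H(y, t) = (y + 1) - (-1 + t)² = (1 + y) - (-1 + t)² = 1 + y - (-1 + t)²)
(0*(-2))*(1/23 + H(1, -3)/(-3 - 1*2)) = (0*(-2))*(1/23 + (1 + 1 - (-1 - 3)²)/(-3 - 1*2)) = 0*(1*(1/23) + (1 + 1 - 1*(-4)²)/(-3 - 2)) = 0*(1/23 + (1 + 1 - 1*16)/(-5)) = 0*(1/23 + (1 + 1 - 16)*(-⅕)) = 0*(1/23 - 14*(-⅕)) = 0*(1/23 + 14/5) = 0*(327/115) = 0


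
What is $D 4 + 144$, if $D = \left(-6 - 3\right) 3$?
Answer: $36$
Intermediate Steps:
$D = -27$ ($D = \left(-9\right) 3 = -27$)
$D 4 + 144 = \left(-27\right) 4 + 144 = -108 + 144 = 36$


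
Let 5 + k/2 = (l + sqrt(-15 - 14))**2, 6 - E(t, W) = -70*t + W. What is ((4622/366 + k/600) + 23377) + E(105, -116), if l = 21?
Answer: 188264209/6100 + 7*I*sqrt(29)/50 ≈ 30863.0 + 0.75392*I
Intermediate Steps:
E(t, W) = 6 - W + 70*t (E(t, W) = 6 - (-70*t + W) = 6 - (W - 70*t) = 6 + (-W + 70*t) = 6 - W + 70*t)
k = -10 + 2*(21 + I*sqrt(29))**2 (k = -10 + 2*(21 + sqrt(-15 - 14))**2 = -10 + 2*(21 + sqrt(-29))**2 = -10 + 2*(21 + I*sqrt(29))**2 ≈ 814.0 + 452.35*I)
((4622/366 + k/600) + 23377) + E(105, -116) = ((4622/366 + (814 + 84*I*sqrt(29))/600) + 23377) + (6 - 1*(-116) + 70*105) = ((4622*(1/366) + (814 + 84*I*sqrt(29))*(1/600)) + 23377) + (6 + 116 + 7350) = ((2311/183 + (407/300 + 7*I*sqrt(29)/50)) + 23377) + 7472 = ((85309/6100 + 7*I*sqrt(29)/50) + 23377) + 7472 = (142685009/6100 + 7*I*sqrt(29)/50) + 7472 = 188264209/6100 + 7*I*sqrt(29)/50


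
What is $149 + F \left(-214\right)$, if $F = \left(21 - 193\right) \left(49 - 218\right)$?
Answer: $-6220403$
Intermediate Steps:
$F = 29068$ ($F = \left(-172\right) \left(-169\right) = 29068$)
$149 + F \left(-214\right) = 149 + 29068 \left(-214\right) = 149 - 6220552 = -6220403$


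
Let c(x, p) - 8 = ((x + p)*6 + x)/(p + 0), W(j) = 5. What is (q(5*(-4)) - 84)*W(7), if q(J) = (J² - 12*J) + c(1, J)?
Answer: 11393/4 ≈ 2848.3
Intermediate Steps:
c(x, p) = 8 + (6*p + 7*x)/p (c(x, p) = 8 + ((x + p)*6 + x)/(p + 0) = 8 + ((p + x)*6 + x)/p = 8 + ((6*p + 6*x) + x)/p = 8 + (6*p + 7*x)/p)
q(J) = 14 + J² - 12*J + 7/J (q(J) = (J² - 12*J) + (14 + 7*1/J) = (J² - 12*J) + (14 + 7/J) = 14 + J² - 12*J + 7/J)
(q(5*(-4)) - 84)*W(7) = ((14 + (5*(-4))² - 60*(-4) + 7/((5*(-4)))) - 84)*5 = ((14 + (-20)² - 12*(-20) + 7/(-20)) - 84)*5 = ((14 + 400 + 240 + 7*(-1/20)) - 84)*5 = ((14 + 400 + 240 - 7/20) - 84)*5 = (13073/20 - 84)*5 = (11393/20)*5 = 11393/4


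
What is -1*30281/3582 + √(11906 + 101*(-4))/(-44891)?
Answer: -30281/3582 - 9*√142/44891 ≈ -8.4560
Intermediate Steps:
-1*30281/3582 + √(11906 + 101*(-4))/(-44891) = -30281*1/3582 + √(11906 - 404)*(-1/44891) = -30281/3582 + √11502*(-1/44891) = -30281/3582 + (9*√142)*(-1/44891) = -30281/3582 - 9*√142/44891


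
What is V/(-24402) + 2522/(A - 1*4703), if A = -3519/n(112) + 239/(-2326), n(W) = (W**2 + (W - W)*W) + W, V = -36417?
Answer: 538424149417103/563106435915982 ≈ 0.95617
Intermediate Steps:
n(W) = W + W**2 (n(W) = (W**2 + 0*W) + W = (W**2 + 0) + W = W**2 + W = W + W**2)
A = -5604989/14718928 (A = -3519*1/(112*(1 + 112)) + 239/(-2326) = -3519/(112*113) + 239*(-1/2326) = -3519/12656 - 239/2326 = -5604989/14718928 ≈ -0.38080)
V/(-24402) + 2522/(A - 1*4703) = -36417/(-24402) + 2522/(-5604989/14718928 - 1*4703) = -36417*(-1/24402) + 2522/(-5604989/14718928 - 4703) = 12139/8134 + 2522/(-69228723373/14718928) = 12139/8134 + 2522*(-14718928/69228723373) = 12139/8134 - 37121136416/69228723373 = 538424149417103/563106435915982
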